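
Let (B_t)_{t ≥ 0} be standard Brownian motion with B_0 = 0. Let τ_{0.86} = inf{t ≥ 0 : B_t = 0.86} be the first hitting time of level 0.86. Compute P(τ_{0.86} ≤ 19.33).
P(τ_{0.86} ≤ 19.33) = 2(1 − Φ(0.86/√19.33)) = 2(1 − Φ(0.1956)) ≈ 0.8449

By the reflection principle for standard BM, P(τ_b ≤ t) = 2 · P(B_t ≥ b). Since B_t ~ N(0, t), P(B_t ≥ 0.86) = 1 − Φ(0.86/√t) = 1 − Φ(0.86/√19.33) = 1 − Φ(0.1956) ≈ 0.42246. Doubling: P(τ_{0.86} ≤ 19.33) ≈ 2 · 0.42246 = 0.84492 ≈ 0.8449.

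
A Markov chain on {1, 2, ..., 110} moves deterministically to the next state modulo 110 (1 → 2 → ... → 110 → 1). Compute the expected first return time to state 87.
E[T_87 | X_0 = 87] = 110

The chain cycles deterministically, so starting at state 87 it returns in exactly 110 steps. Equivalently, the stationary distribution is uniform π_j = 1/110 for every state j, so by Kac's formula E[T_87] = 1/π_87 = 110.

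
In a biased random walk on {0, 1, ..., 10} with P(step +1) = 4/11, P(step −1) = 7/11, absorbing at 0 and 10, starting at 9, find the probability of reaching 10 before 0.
P(hit 10 before 0) = (1 − (7/4)^9) / (1 − (7/4)^10) = 53455284/93808891

Let u_k denote P(reach 10 before 0 | start at k). Boundary: u_0 = 0, u_10 = 1. Recurrence: u_k = 4/11·u_{k+1} + 7/11·u_{k-1} for 1 ≤ k ≤ 9. Try u_k = A + B·r^k with r = q/p = (7/11)/(4/11) = 7/4. Substitution satisfies the recurrence; boundary conditions give:
  u_k = (1 − r^k) / (1 − r^N) = (1 − (7/4)^9) / (1 − (7/4)^10) = 53455284/93808891.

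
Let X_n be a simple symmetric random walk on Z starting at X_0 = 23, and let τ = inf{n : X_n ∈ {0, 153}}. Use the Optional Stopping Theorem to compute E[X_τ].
E[X_τ] = 23

X_n is a martingale and τ is a bounded-mean stopping time (indeed τ is finite a.s. with bounded expectation since the walk is in a bounded region). By the OST, E[X_τ] = E[X_0] = 23. Equivalently: E[X_τ] = 153 · P(hit 153 first) + 0 · P(hit 0 first) = 153 · (23/153) = 23.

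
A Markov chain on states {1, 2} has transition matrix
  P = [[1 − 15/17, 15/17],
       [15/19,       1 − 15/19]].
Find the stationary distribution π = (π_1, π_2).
π_1 = 17/36, π_2 = 19/36

Solve πP = π with π_1 + π_2 = 1. From πP = π: π_1 · (1 − 15/17) + π_2 · 15/19 = π_1 ⇒ π_2 · 15/19 = π_1 · 15/17 ⇒ π_2/π_1 = (15/17)/(15/19) = 19/17. Together with π_1 + π_2 = 1:
  π_1 = (15/19)/(15/17 + 15/19) = (15/19)/(540/323) = 17/36,
  π_2 = (15/17)/(15/17 + 15/19) = (15/17)/(540/323) = 19/36.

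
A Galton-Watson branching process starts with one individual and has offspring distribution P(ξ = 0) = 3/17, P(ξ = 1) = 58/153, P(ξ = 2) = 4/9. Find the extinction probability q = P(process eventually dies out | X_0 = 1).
q = 27/68

The pgf is f(s) = 3/17 + 58/153·s + 4/9·s². The extinction probability q is the smallest fixed point of f in [0, 1]. Setting s = f(s):
  4/9·s² + (58/153 − 1)·s + 3/17 = 0
  4/9·s² − (3/17 + 4/9)·s + 3/17 = 0
which factors as (s − 1)·(4/9·s − 3/17) = 0, giving roots s = 1 and s = (3/17)/(4/9) = 27/68.
Mean offspring μ = 58/153 + 2·4/9 = 194/153 > 1 (supercritical), so q < 1. The extinction probability is the smaller root: q = (3/17)/(4/9) = 27/68.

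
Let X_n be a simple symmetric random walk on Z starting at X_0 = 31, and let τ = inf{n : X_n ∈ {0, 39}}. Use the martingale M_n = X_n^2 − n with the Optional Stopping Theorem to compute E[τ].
E[τ] = 248

M_n = X_n^2 − n is a martingale (since E[X_{n+1}^2 | F_n] = X_n^2 + 1). By OST (τ has finite mean in a bounded region), E[M_τ] = E[M_0] = X_0^2 − 0 = 31^2 = 961. Also E[M_τ] = E[X_τ^2] − E[τ]. The walk exits at 0 or 39, with P(hit 39 first) = 31/39, so E[X_τ^2] = 39^2 · 31/39 + 0 = 1209. Thus E[τ] = E[X_τ^2] − E[M_τ] = 1209 − 961 = 248 = 31(39 − 31) = 248.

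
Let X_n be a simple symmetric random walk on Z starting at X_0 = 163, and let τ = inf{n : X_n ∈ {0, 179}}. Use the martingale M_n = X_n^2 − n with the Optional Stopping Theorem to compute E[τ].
E[τ] = 2608

M_n = X_n^2 − n is a martingale (since E[X_{n+1}^2 | F_n] = X_n^2 + 1). By OST (τ has finite mean in a bounded region), E[M_τ] = E[M_0] = X_0^2 − 0 = 163^2 = 26569. Also E[M_τ] = E[X_τ^2] − E[τ]. The walk exits at 0 or 179, with P(hit 179 first) = 163/179, so E[X_τ^2] = 179^2 · 163/179 + 0 = 29177. Thus E[τ] = E[X_τ^2] − E[M_τ] = 29177 − 26569 = 2608 = 163(179 − 163) = 2608.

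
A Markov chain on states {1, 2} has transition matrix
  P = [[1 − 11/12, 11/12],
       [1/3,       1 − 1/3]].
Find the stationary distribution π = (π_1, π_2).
π_1 = 4/15, π_2 = 11/15

Solve πP = π with π_1 + π_2 = 1. From πP = π: π_1 · (1 − 11/12) + π_2 · 1/3 = π_1 ⇒ π_2 · 1/3 = π_1 · 11/12 ⇒ π_2/π_1 = (11/12)/(1/3) = 11/4. Together with π_1 + π_2 = 1:
  π_1 = (1/3)/(11/12 + 1/3) = (1/3)/(5/4) = 4/15,
  π_2 = (11/12)/(11/12 + 1/3) = (11/12)/(5/4) = 11/15.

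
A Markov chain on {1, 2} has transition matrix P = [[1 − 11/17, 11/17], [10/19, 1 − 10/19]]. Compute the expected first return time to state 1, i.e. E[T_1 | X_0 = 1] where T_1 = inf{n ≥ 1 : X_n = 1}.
E[T_1 | X_0 = 1] = 1/π_1 = 379/170

For an irreducible recurrent Markov chain with stationary distribution π, E[T_i | X_0 = i] = 1/π_i (Kac's formula). Here π_1 = (10/19)/(11/17 + 10/19) = (10/19)/(379/323) = 170/379, so E[T_1 | X_0 = 1] = 1/π_1 = (11/17 + 10/19)/(10/19) = (379/323)/(10/19) = 379/170.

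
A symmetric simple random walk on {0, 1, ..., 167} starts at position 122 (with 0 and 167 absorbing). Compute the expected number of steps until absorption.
E[τ | X_0 = 122] = 5490

Let v_k = E[τ | X_0 = k]. Boundary: v_0 = v_167 = 0. Recurrence: v_k = 1 + (v_{k-1} + v_{k+1})/2 for 1 ≤ k ≤ 166. The particular solution to v_k − (v_{k-1} + v_{k+1})/2 = 1 is v_k = −k^2. Adding homogeneous solution A + B k and matching boundaries gives v_k = k (167 − k). Substituting k = 122: v_122 = 122 · 45 = 5490.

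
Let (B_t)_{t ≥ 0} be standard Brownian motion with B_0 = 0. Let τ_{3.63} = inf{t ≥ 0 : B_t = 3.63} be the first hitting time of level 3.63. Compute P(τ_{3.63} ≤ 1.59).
P(τ_{3.63} ≤ 1.59) = 2(1 − Φ(3.63/√1.59)) = 2(1 − Φ(2.8788)) ≈ 0.0040

By the reflection principle for standard BM, P(τ_b ≤ t) = 2 · P(B_t ≥ b). Since B_t ~ N(0, t), P(B_t ≥ 3.63) = 1 − Φ(3.63/√t) = 1 − Φ(3.63/√1.59) = 1 − Φ(2.8788) ≈ 0.00200. Doubling: P(τ_{3.63} ≤ 1.59) ≈ 2 · 0.00200 = 0.00400 ≈ 0.0040.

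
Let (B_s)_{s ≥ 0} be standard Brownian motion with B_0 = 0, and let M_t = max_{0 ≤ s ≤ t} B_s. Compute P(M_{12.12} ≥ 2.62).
P(M_{12.12} ≥ 2.62) = 2·P(B_{12.12} ≥ 2.62) = 2(1 − Φ(2.62/√12.12)) ≈ 0.4517

By the reflection principle for Brownian motion, P(M_t ≥ a) = 2 · P(B_t ≥ a) for a ≥ 0. Since B_t ~ N(0, t), P(B_t ≥ 2.62) = 1 − Φ(2.62/√t) = 1 − Φ(2.62/√12.12) = 1 − Φ(0.7526). So
  P(M_{12.12} ≥ 2.62) = 2(1 − Φ(0.7526)) ≈ 0.4517.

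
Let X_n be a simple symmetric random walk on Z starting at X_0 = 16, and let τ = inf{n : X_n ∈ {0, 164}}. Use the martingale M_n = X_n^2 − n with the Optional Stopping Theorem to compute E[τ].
E[τ] = 2368

M_n = X_n^2 − n is a martingale (since E[X_{n+1}^2 | F_n] = X_n^2 + 1). By OST (τ has finite mean in a bounded region), E[M_τ] = E[M_0] = X_0^2 − 0 = 16^2 = 256. Also E[M_τ] = E[X_τ^2] − E[τ]. The walk exits at 0 or 164, with P(hit 164 first) = 16/164, so E[X_τ^2] = 164^2 · 16/164 + 0 = 2624. Thus E[τ] = E[X_τ^2] − E[M_τ] = 2624 − 256 = 2368 = 16(164 − 16) = 2368.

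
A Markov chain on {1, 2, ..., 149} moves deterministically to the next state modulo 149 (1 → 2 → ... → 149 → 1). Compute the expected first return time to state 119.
E[T_119 | X_0 = 119] = 149

The chain cycles deterministically, so starting at state 119 it returns in exactly 149 steps. Equivalently, the stationary distribution is uniform π_j = 1/149 for every state j, so by Kac's formula E[T_119] = 1/π_119 = 149.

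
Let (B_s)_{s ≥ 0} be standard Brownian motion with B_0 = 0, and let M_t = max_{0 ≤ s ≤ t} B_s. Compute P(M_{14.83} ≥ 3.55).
P(M_{14.83} ≥ 3.55) = 2·P(B_{14.83} ≥ 3.55) = 2(1 − Φ(3.55/√14.83)) ≈ 0.3566

By the reflection principle for Brownian motion, P(M_t ≥ a) = 2 · P(B_t ≥ a) for a ≥ 0. Since B_t ~ N(0, t), P(B_t ≥ 3.55) = 1 − Φ(3.55/√t) = 1 − Φ(3.55/√14.83) = 1 − Φ(0.9218). So
  P(M_{14.83} ≥ 3.55) = 2(1 − Φ(0.9218)) ≈ 0.3566.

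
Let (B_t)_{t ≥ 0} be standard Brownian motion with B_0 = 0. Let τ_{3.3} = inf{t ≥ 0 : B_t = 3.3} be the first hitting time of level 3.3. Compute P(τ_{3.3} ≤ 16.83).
P(τ_{3.3} ≤ 16.83) = 2(1 − Φ(3.3/√16.83)) = 2(1 − Φ(0.8044)) ≈ 0.4212

By the reflection principle for standard BM, P(τ_b ≤ t) = 2 · P(B_t ≥ b). Since B_t ~ N(0, t), P(B_t ≥ 3.3) = 1 − Φ(3.3/√t) = 1 − Φ(3.3/√16.83) = 1 − Φ(0.8044) ≈ 0.21058. Doubling: P(τ_{3.3} ≤ 16.83) ≈ 2 · 0.21058 = 0.42116 ≈ 0.4212.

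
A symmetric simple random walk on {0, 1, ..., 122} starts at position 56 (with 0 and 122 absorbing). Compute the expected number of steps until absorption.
E[τ | X_0 = 56] = 3696

Let v_k = E[τ | X_0 = k]. Boundary: v_0 = v_122 = 0. Recurrence: v_k = 1 + (v_{k-1} + v_{k+1})/2 for 1 ≤ k ≤ 121. The particular solution to v_k − (v_{k-1} + v_{k+1})/2 = 1 is v_k = −k^2. Adding homogeneous solution A + B k and matching boundaries gives v_k = k (122 − k). Substituting k = 56: v_56 = 56 · 66 = 3696.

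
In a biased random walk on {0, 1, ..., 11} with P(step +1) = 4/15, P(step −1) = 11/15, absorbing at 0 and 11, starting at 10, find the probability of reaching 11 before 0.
P(hit 11 before 0) = (1 − (11/4)^10) / (1 − (11/4)^11) = 14820786300/40758210901

Let u_k denote P(reach 11 before 0 | start at k). Boundary: u_0 = 0, u_11 = 1. Recurrence: u_k = 4/15·u_{k+1} + 11/15·u_{k-1} for 1 ≤ k ≤ 10. Try u_k = A + B·r^k with r = q/p = (11/15)/(4/15) = 11/4. Substitution satisfies the recurrence; boundary conditions give:
  u_k = (1 − r^k) / (1 − r^N) = (1 − (11/4)^10) / (1 − (11/4)^11) = 14820786300/40758210901.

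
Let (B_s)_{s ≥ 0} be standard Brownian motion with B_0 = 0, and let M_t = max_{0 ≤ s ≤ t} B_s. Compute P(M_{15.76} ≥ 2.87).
P(M_{15.76} ≥ 2.87) = 2·P(B_{15.76} ≥ 2.87) = 2(1 − Φ(2.87/√15.76)) ≈ 0.4697

By the reflection principle for Brownian motion, P(M_t ≥ a) = 2 · P(B_t ≥ a) for a ≥ 0. Since B_t ~ N(0, t), P(B_t ≥ 2.87) = 1 − Φ(2.87/√t) = 1 − Φ(2.87/√15.76) = 1 − Φ(0.7229). So
  P(M_{15.76} ≥ 2.87) = 2(1 − Φ(0.7229)) ≈ 0.4697.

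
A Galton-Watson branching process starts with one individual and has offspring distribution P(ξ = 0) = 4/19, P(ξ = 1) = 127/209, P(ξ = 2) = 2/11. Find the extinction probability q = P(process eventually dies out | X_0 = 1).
q = 1

Mean offspring μ = 0·4/19 + 1·127/209 + 2·2/11 = 203/209 ≤ 1. For μ ≤ 1 with offspring not concentrated at 1, the Galton-Watson process goes extinct almost surely, so q = 1.
(Algebraic check: The pgf is f(s) = 4/19 + 127/209·s + 2/11·s². The extinction probability q is the smallest fixed point of f in [0, 1]. Setting s = f(s):
  2/11·s² + (127/209 − 1)·s + 4/19 = 0
  2/11·s² − (4/19 + 2/11)·s + 4/19 = 0
which factors as (s − 1)·(2/11·s − 4/19) = 0, giving roots s = 1 and s = (4/19)/(2/11) = 22/19. Since 22/19 ≥ 1, the smallest root in [0, 1] is s = 1.)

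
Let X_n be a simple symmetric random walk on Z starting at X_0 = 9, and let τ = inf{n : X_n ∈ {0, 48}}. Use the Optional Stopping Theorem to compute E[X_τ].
E[X_τ] = 9

X_n is a martingale and τ is a bounded-mean stopping time (indeed τ is finite a.s. with bounded expectation since the walk is in a bounded region). By the OST, E[X_τ] = E[X_0] = 9. Equivalently: E[X_τ] = 48 · P(hit 48 first) + 0 · P(hit 0 first) = 48 · (9/48) = 9.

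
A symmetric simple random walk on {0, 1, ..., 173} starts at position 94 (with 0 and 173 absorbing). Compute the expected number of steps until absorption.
E[τ | X_0 = 94] = 7426

Let v_k = E[τ | X_0 = k]. Boundary: v_0 = v_173 = 0. Recurrence: v_k = 1 + (v_{k-1} + v_{k+1})/2 for 1 ≤ k ≤ 172. The particular solution to v_k − (v_{k-1} + v_{k+1})/2 = 1 is v_k = −k^2. Adding homogeneous solution A + B k and matching boundaries gives v_k = k (173 − k). Substituting k = 94: v_94 = 94 · 79 = 7426.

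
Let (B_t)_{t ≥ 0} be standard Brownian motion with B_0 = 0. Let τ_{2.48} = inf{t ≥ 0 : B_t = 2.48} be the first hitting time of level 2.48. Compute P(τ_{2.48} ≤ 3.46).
P(τ_{2.48} ≤ 3.46) = 2(1 − Φ(2.48/√3.46)) = 2(1 − Φ(1.3333)) ≈ 0.1824

By the reflection principle for standard BM, P(τ_b ≤ t) = 2 · P(B_t ≥ b). Since B_t ~ N(0, t), P(B_t ≥ 2.48) = 1 − Φ(2.48/√t) = 1 − Φ(2.48/√3.46) = 1 − Φ(1.3333) ≈ 0.09122. Doubling: P(τ_{2.48} ≤ 3.46) ≈ 2 · 0.09122 = 0.18244 ≈ 0.1824.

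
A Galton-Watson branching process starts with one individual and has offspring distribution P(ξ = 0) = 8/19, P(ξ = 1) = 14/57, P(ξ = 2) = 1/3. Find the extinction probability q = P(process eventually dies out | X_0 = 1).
q = 1

Mean offspring μ = 0·8/19 + 1·14/57 + 2·1/3 = 52/57 ≤ 1. For μ ≤ 1 with offspring not concentrated at 1, the Galton-Watson process goes extinct almost surely, so q = 1.
(Algebraic check: The pgf is f(s) = 8/19 + 14/57·s + 1/3·s². The extinction probability q is the smallest fixed point of f in [0, 1]. Setting s = f(s):
  1/3·s² + (14/57 − 1)·s + 8/19 = 0
  1/3·s² − (8/19 + 1/3)·s + 8/19 = 0
which factors as (s − 1)·(1/3·s − 8/19) = 0, giving roots s = 1 and s = (8/19)/(1/3) = 24/19. Since 24/19 ≥ 1, the smallest root in [0, 1] is s = 1.)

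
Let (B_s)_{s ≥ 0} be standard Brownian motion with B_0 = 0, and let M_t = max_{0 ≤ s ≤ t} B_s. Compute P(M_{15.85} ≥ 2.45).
P(M_{15.85} ≥ 2.45) = 2·P(B_{15.85} ≥ 2.45) = 2(1 − Φ(2.45/√15.85)) ≈ 0.5383

By the reflection principle for Brownian motion, P(M_t ≥ a) = 2 · P(B_t ≥ a) for a ≥ 0. Since B_t ~ N(0, t), P(B_t ≥ 2.45) = 1 − Φ(2.45/√t) = 1 − Φ(2.45/√15.85) = 1 − Φ(0.6154). So
  P(M_{15.85} ≥ 2.45) = 2(1 − Φ(0.6154)) ≈ 0.5383.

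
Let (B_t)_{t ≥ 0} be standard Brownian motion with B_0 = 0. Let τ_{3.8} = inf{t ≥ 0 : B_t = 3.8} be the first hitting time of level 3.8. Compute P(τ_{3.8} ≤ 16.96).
P(τ_{3.8} ≤ 16.96) = 2(1 − Φ(3.8/√16.96)) = 2(1 − Φ(0.9227)) ≈ 0.3562

By the reflection principle for standard BM, P(τ_b ≤ t) = 2 · P(B_t ≥ b). Since B_t ~ N(0, t), P(B_t ≥ 3.8) = 1 − Φ(3.8/√t) = 1 − Φ(3.8/√16.96) = 1 − Φ(0.9227) ≈ 0.17808. Doubling: P(τ_{3.8} ≤ 16.96) ≈ 2 · 0.17808 = 0.35616 ≈ 0.3562.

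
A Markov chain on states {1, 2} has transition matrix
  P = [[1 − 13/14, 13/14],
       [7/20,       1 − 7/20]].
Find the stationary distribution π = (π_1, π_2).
π_1 = 49/179, π_2 = 130/179

Solve πP = π with π_1 + π_2 = 1. From πP = π: π_1 · (1 − 13/14) + π_2 · 7/20 = π_1 ⇒ π_2 · 7/20 = π_1 · 13/14 ⇒ π_2/π_1 = (13/14)/(7/20) = 130/49. Together with π_1 + π_2 = 1:
  π_1 = (7/20)/(13/14 + 7/20) = (7/20)/(179/140) = 49/179,
  π_2 = (13/14)/(13/14 + 7/20) = (13/14)/(179/140) = 130/179.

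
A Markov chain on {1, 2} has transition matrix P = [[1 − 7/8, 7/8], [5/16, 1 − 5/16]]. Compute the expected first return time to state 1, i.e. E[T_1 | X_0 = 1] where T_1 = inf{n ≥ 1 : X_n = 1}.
E[T_1 | X_0 = 1] = 1/π_1 = 19/5

For an irreducible recurrent Markov chain with stationary distribution π, E[T_i | X_0 = i] = 1/π_i (Kac's formula). Here π_1 = (5/16)/(7/8 + 5/16) = (5/16)/(19/16) = 5/19, so E[T_1 | X_0 = 1] = 1/π_1 = (7/8 + 5/16)/(5/16) = (19/16)/(5/16) = 19/5.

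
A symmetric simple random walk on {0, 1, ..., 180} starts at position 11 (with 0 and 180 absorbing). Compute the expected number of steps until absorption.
E[τ | X_0 = 11] = 1859

Let v_k = E[τ | X_0 = k]. Boundary: v_0 = v_180 = 0. Recurrence: v_k = 1 + (v_{k-1} + v_{k+1})/2 for 1 ≤ k ≤ 179. The particular solution to v_k − (v_{k-1} + v_{k+1})/2 = 1 is v_k = −k^2. Adding homogeneous solution A + B k and matching boundaries gives v_k = k (180 − k). Substituting k = 11: v_11 = 11 · 169 = 1859.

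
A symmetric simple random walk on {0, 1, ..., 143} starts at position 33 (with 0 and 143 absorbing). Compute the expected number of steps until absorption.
E[τ | X_0 = 33] = 3630

Let v_k = E[τ | X_0 = k]. Boundary: v_0 = v_143 = 0. Recurrence: v_k = 1 + (v_{k-1} + v_{k+1})/2 for 1 ≤ k ≤ 142. The particular solution to v_k − (v_{k-1} + v_{k+1})/2 = 1 is v_k = −k^2. Adding homogeneous solution A + B k and matching boundaries gives v_k = k (143 − k). Substituting k = 33: v_33 = 33 · 110 = 3630.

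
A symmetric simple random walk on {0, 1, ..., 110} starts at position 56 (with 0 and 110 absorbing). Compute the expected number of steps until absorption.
E[τ | X_0 = 56] = 3024

Let v_k = E[τ | X_0 = k]. Boundary: v_0 = v_110 = 0. Recurrence: v_k = 1 + (v_{k-1} + v_{k+1})/2 for 1 ≤ k ≤ 109. The particular solution to v_k − (v_{k-1} + v_{k+1})/2 = 1 is v_k = −k^2. Adding homogeneous solution A + B k and matching boundaries gives v_k = k (110 − k). Substituting k = 56: v_56 = 56 · 54 = 3024.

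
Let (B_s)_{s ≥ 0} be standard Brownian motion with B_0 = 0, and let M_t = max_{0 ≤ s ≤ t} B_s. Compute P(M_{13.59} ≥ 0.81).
P(M_{13.59} ≥ 0.81) = 2·P(B_{13.59} ≥ 0.81) = 2(1 − Φ(0.81/√13.59)) ≈ 0.8261

By the reflection principle for Brownian motion, P(M_t ≥ a) = 2 · P(B_t ≥ a) for a ≥ 0. Since B_t ~ N(0, t), P(B_t ≥ 0.81) = 1 − Φ(0.81/√t) = 1 − Φ(0.81/√13.59) = 1 − Φ(0.2197). So
  P(M_{13.59} ≥ 0.81) = 2(1 − Φ(0.2197)) ≈ 0.8261.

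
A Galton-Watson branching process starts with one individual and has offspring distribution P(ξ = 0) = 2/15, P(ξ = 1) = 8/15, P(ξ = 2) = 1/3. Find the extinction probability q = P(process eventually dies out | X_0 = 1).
q = 2/5

The pgf is f(s) = 2/15 + 8/15·s + 1/3·s². The extinction probability q is the smallest fixed point of f in [0, 1]. Setting s = f(s):
  1/3·s² + (8/15 − 1)·s + 2/15 = 0
  1/3·s² − (2/15 + 1/3)·s + 2/15 = 0
which factors as (s − 1)·(1/3·s − 2/15) = 0, giving roots s = 1 and s = (2/15)/(1/3) = 2/5.
Mean offspring μ = 8/15 + 2·1/3 = 6/5 > 1 (supercritical), so q < 1. The extinction probability is the smaller root: q = (2/15)/(1/3) = 2/5.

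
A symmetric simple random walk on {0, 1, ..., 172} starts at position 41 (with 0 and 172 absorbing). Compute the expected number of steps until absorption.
E[τ | X_0 = 41] = 5371

Let v_k = E[τ | X_0 = k]. Boundary: v_0 = v_172 = 0. Recurrence: v_k = 1 + (v_{k-1} + v_{k+1})/2 for 1 ≤ k ≤ 171. The particular solution to v_k − (v_{k-1} + v_{k+1})/2 = 1 is v_k = −k^2. Adding homogeneous solution A + B k and matching boundaries gives v_k = k (172 − k). Substituting k = 41: v_41 = 41 · 131 = 5371.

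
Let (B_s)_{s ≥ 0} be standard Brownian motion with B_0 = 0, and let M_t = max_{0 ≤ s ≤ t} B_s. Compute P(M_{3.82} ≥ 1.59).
P(M_{3.82} ≥ 1.59) = 2·P(B_{3.82} ≥ 1.59) = 2(1 − Φ(1.59/√3.82)) ≈ 0.4159

By the reflection principle for Brownian motion, P(M_t ≥ a) = 2 · P(B_t ≥ a) for a ≥ 0. Since B_t ~ N(0, t), P(B_t ≥ 1.59) = 1 − Φ(1.59/√t) = 1 − Φ(1.59/√3.82) = 1 − Φ(0.8135). So
  P(M_{3.82} ≥ 1.59) = 2(1 − Φ(0.8135)) ≈ 0.4159.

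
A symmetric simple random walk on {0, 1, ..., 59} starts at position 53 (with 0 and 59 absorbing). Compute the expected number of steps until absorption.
E[τ | X_0 = 53] = 318

Let v_k = E[τ | X_0 = k]. Boundary: v_0 = v_59 = 0. Recurrence: v_k = 1 + (v_{k-1} + v_{k+1})/2 for 1 ≤ k ≤ 58. The particular solution to v_k − (v_{k-1} + v_{k+1})/2 = 1 is v_k = −k^2. Adding homogeneous solution A + B k and matching boundaries gives v_k = k (59 − k). Substituting k = 53: v_53 = 53 · 6 = 318.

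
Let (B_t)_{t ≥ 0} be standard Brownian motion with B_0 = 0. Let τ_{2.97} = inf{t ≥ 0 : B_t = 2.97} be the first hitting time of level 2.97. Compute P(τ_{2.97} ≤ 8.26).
P(τ_{2.97} ≤ 8.26) = 2(1 − Φ(2.97/√8.26)) = 2(1 − Φ(1.0334)) ≈ 0.3014

By the reflection principle for standard BM, P(τ_b ≤ t) = 2 · P(B_t ≥ b). Since B_t ~ N(0, t), P(B_t ≥ 2.97) = 1 − Φ(2.97/√t) = 1 − Φ(2.97/√8.26) = 1 − Φ(1.0334) ≈ 0.15071. Doubling: P(τ_{2.97} ≤ 8.26) ≈ 2 · 0.15071 = 0.30142 ≈ 0.3014.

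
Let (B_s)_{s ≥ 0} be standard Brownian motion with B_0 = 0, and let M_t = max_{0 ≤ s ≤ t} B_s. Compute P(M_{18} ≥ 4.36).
P(M_{18} ≥ 4.36) = 2·P(B_{18} ≥ 4.36) = 2(1 − Φ(4.36/√18)) ≈ 0.3041

By the reflection principle for Brownian motion, P(M_t ≥ a) = 2 · P(B_t ≥ a) for a ≥ 0. Since B_t ~ N(0, t), P(B_t ≥ 4.36) = 1 − Φ(4.36/√t) = 1 − Φ(4.36/√18) = 1 − Φ(1.0277). So
  P(M_{18} ≥ 4.36) = 2(1 − Φ(1.0277)) ≈ 0.3041.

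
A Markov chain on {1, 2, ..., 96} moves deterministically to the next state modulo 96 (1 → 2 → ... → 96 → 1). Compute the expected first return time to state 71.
E[T_71 | X_0 = 71] = 96

The chain cycles deterministically, so starting at state 71 it returns in exactly 96 steps. Equivalently, the stationary distribution is uniform π_j = 1/96 for every state j, so by Kac's formula E[T_71] = 1/π_71 = 96.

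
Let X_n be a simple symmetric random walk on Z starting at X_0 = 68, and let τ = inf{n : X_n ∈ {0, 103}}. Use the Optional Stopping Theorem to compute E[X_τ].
E[X_τ] = 68

X_n is a martingale and τ is a bounded-mean stopping time (indeed τ is finite a.s. with bounded expectation since the walk is in a bounded region). By the OST, E[X_τ] = E[X_0] = 68. Equivalently: E[X_τ] = 103 · P(hit 103 first) + 0 · P(hit 0 first) = 103 · (68/103) = 68.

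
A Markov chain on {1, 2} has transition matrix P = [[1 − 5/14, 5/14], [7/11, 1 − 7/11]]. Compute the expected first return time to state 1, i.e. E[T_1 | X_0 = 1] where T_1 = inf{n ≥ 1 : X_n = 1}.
E[T_1 | X_0 = 1] = 1/π_1 = 153/98

For an irreducible recurrent Markov chain with stationary distribution π, E[T_i | X_0 = i] = 1/π_i (Kac's formula). Here π_1 = (7/11)/(5/14 + 7/11) = (7/11)/(153/154) = 98/153, so E[T_1 | X_0 = 1] = 1/π_1 = (5/14 + 7/11)/(7/11) = (153/154)/(7/11) = 153/98.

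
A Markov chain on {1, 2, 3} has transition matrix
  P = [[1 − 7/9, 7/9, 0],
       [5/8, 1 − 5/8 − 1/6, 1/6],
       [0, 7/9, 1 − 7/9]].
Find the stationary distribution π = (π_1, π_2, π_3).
π = (45/113, 56/113, 12/113)

This is a birth-death chain on three states, which satisfies detailed balance: π_1 · P_{12} = π_2 · P_{21} and π_2 · P_{23} = π_3 · P_{32}.
From π_1 · 7/9 = π_2 · 5/8: π_2/π_1 = (7/9)/(5/8) = 56/45.
From π_2 · 1/6 = π_3 · 7/9: π_3/π_2 = (1/6)/(7/9) = 3/14.
Take π_1 proportional to 1; then unnormalized π = (1, 56/45, 4/15). Normalize by dividing by the sum 113/45:
  π = (45/113, 56/113, 12/113).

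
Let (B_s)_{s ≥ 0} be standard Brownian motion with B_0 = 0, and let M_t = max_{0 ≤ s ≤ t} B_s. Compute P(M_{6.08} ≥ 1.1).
P(M_{6.08} ≥ 1.1) = 2·P(B_{6.08} ≥ 1.1) = 2(1 − Φ(1.1/√6.08)) ≈ 0.6555

By the reflection principle for Brownian motion, P(M_t ≥ a) = 2 · P(B_t ≥ a) for a ≥ 0. Since B_t ~ N(0, t), P(B_t ≥ 1.1) = 1 − Φ(1.1/√t) = 1 − Φ(1.1/√6.08) = 1 − Φ(0.4461). So
  P(M_{6.08} ≥ 1.1) = 2(1 − Φ(0.4461)) ≈ 0.6555.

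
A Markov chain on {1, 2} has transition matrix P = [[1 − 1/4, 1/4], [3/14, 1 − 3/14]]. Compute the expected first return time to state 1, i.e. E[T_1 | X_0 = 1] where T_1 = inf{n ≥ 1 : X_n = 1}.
E[T_1 | X_0 = 1] = 1/π_1 = 13/6

For an irreducible recurrent Markov chain with stationary distribution π, E[T_i | X_0 = i] = 1/π_i (Kac's formula). Here π_1 = (3/14)/(1/4 + 3/14) = (3/14)/(13/28) = 6/13, so E[T_1 | X_0 = 1] = 1/π_1 = (1/4 + 3/14)/(3/14) = (13/28)/(3/14) = 13/6.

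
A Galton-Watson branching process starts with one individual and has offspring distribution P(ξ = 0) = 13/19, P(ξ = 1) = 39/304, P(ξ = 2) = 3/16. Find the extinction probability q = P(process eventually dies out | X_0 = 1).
q = 1

Mean offspring μ = 0·13/19 + 1·39/304 + 2·3/16 = 153/304 ≤ 1. For μ ≤ 1 with offspring not concentrated at 1, the Galton-Watson process goes extinct almost surely, so q = 1.
(Algebraic check: The pgf is f(s) = 13/19 + 39/304·s + 3/16·s². The extinction probability q is the smallest fixed point of f in [0, 1]. Setting s = f(s):
  3/16·s² + (39/304 − 1)·s + 13/19 = 0
  3/16·s² − (13/19 + 3/16)·s + 13/19 = 0
which factors as (s − 1)·(3/16·s − 13/19) = 0, giving roots s = 1 and s = (13/19)/(3/16) = 208/57. Since 208/57 ≥ 1, the smallest root in [0, 1] is s = 1.)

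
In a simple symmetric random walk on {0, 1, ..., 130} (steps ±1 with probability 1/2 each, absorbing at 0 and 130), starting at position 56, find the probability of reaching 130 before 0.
P(hit 130 before 0) = 56/130 = 28/65

Let u_k = P(hit 130 before 0 | start at k). Then u_0 = 0, u_130 = 1, and u_k = u_{k-1}/2 + u_{k+1}/2 for 1 ≤ k ≤ 129. This harmonic recurrence is solved by u_k = k/130, giving u_56 = 56/130 = 28/65.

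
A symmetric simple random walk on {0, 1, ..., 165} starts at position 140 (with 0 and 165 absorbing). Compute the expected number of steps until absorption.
E[τ | X_0 = 140] = 3500

Let v_k = E[τ | X_0 = k]. Boundary: v_0 = v_165 = 0. Recurrence: v_k = 1 + (v_{k-1} + v_{k+1})/2 for 1 ≤ k ≤ 164. The particular solution to v_k − (v_{k-1} + v_{k+1})/2 = 1 is v_k = −k^2. Adding homogeneous solution A + B k and matching boundaries gives v_k = k (165 − k). Substituting k = 140: v_140 = 140 · 25 = 3500.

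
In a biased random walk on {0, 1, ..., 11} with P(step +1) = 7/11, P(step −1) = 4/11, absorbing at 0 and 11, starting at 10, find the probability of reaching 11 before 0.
P(hit 11 before 0) = (1 − (4/7)^10) / (1 − (4/7)^11) = 656662237/657710813

Let u_k denote P(reach 11 before 0 | start at k). Boundary: u_0 = 0, u_11 = 1. Recurrence: u_k = 7/11·u_{k+1} + 4/11·u_{k-1} for 1 ≤ k ≤ 10. Try u_k = A + B·r^k with r = q/p = (4/11)/(7/11) = 4/7. Substitution satisfies the recurrence; boundary conditions give:
  u_k = (1 − r^k) / (1 − r^N) = (1 − (4/7)^10) / (1 − (4/7)^11) = 656662237/657710813.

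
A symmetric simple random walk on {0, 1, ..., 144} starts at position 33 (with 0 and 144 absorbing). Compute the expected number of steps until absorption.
E[τ | X_0 = 33] = 3663

Let v_k = E[τ | X_0 = k]. Boundary: v_0 = v_144 = 0. Recurrence: v_k = 1 + (v_{k-1} + v_{k+1})/2 for 1 ≤ k ≤ 143. The particular solution to v_k − (v_{k-1} + v_{k+1})/2 = 1 is v_k = −k^2. Adding homogeneous solution A + B k and matching boundaries gives v_k = k (144 − k). Substituting k = 33: v_33 = 33 · 111 = 3663.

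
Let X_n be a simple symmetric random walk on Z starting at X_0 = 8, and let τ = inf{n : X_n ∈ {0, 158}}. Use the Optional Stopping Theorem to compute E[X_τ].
E[X_τ] = 8

X_n is a martingale and τ is a bounded-mean stopping time (indeed τ is finite a.s. with bounded expectation since the walk is in a bounded region). By the OST, E[X_τ] = E[X_0] = 8. Equivalently: E[X_τ] = 158 · P(hit 158 first) + 0 · P(hit 0 first) = 158 · (8/158) = 8.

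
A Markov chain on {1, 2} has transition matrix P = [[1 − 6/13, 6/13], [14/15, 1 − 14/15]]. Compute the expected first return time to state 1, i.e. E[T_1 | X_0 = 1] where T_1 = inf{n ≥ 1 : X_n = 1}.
E[T_1 | X_0 = 1] = 1/π_1 = 136/91

For an irreducible recurrent Markov chain with stationary distribution π, E[T_i | X_0 = i] = 1/π_i (Kac's formula). Here π_1 = (14/15)/(6/13 + 14/15) = (14/15)/(272/195) = 91/136, so E[T_1 | X_0 = 1] = 1/π_1 = (6/13 + 14/15)/(14/15) = (272/195)/(14/15) = 136/91.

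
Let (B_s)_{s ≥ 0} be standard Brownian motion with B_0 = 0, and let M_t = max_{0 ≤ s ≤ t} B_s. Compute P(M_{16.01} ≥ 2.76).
P(M_{16.01} ≥ 2.76) = 2·P(B_{16.01} ≥ 2.76) = 2(1 − Φ(2.76/√16.01)) ≈ 0.4903

By the reflection principle for Brownian motion, P(M_t ≥ a) = 2 · P(B_t ≥ a) for a ≥ 0. Since B_t ~ N(0, t), P(B_t ≥ 2.76) = 1 − Φ(2.76/√t) = 1 − Φ(2.76/√16.01) = 1 − Φ(0.6898). So
  P(M_{16.01} ≥ 2.76) = 2(1 − Φ(0.6898)) ≈ 0.4903.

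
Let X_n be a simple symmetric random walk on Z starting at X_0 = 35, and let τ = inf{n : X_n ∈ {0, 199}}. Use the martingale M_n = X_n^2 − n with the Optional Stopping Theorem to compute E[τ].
E[τ] = 5740

M_n = X_n^2 − n is a martingale (since E[X_{n+1}^2 | F_n] = X_n^2 + 1). By OST (τ has finite mean in a bounded region), E[M_τ] = E[M_0] = X_0^2 − 0 = 35^2 = 1225. Also E[M_τ] = E[X_τ^2] − E[τ]. The walk exits at 0 or 199, with P(hit 199 first) = 35/199, so E[X_τ^2] = 199^2 · 35/199 + 0 = 6965. Thus E[τ] = E[X_τ^2] − E[M_τ] = 6965 − 1225 = 5740 = 35(199 − 35) = 5740.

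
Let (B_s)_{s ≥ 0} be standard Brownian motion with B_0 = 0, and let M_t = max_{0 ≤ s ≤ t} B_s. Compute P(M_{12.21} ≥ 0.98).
P(M_{12.21} ≥ 0.98) = 2·P(B_{12.21} ≥ 0.98) = 2(1 − Φ(0.98/√12.21)) ≈ 0.7791

By the reflection principle for Brownian motion, P(M_t ≥ a) = 2 · P(B_t ≥ a) for a ≥ 0. Since B_t ~ N(0, t), P(B_t ≥ 0.98) = 1 − Φ(0.98/√t) = 1 − Φ(0.98/√12.21) = 1 − Φ(0.2805). So
  P(M_{12.21} ≥ 0.98) = 2(1 − Φ(0.2805)) ≈ 0.7791.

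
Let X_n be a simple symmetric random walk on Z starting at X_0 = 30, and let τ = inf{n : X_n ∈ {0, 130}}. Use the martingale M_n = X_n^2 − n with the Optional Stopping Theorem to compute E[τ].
E[τ] = 3000

M_n = X_n^2 − n is a martingale (since E[X_{n+1}^2 | F_n] = X_n^2 + 1). By OST (τ has finite mean in a bounded region), E[M_τ] = E[M_0] = X_0^2 − 0 = 30^2 = 900. Also E[M_τ] = E[X_τ^2] − E[τ]. The walk exits at 0 or 130, with P(hit 130 first) = 30/130, so E[X_τ^2] = 130^2 · 30/130 + 0 = 3900. Thus E[τ] = E[X_τ^2] − E[M_τ] = 3900 − 900 = 3000 = 30(130 − 30) = 3000.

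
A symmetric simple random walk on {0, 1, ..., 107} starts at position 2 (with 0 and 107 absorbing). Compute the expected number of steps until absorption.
E[τ | X_0 = 2] = 210

Let v_k = E[τ | X_0 = k]. Boundary: v_0 = v_107 = 0. Recurrence: v_k = 1 + (v_{k-1} + v_{k+1})/2 for 1 ≤ k ≤ 106. The particular solution to v_k − (v_{k-1} + v_{k+1})/2 = 1 is v_k = −k^2. Adding homogeneous solution A + B k and matching boundaries gives v_k = k (107 − k). Substituting k = 2: v_2 = 2 · 105 = 210.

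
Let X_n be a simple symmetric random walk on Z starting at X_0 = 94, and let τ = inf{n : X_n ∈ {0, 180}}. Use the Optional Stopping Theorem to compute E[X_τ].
E[X_τ] = 94

X_n is a martingale and τ is a bounded-mean stopping time (indeed τ is finite a.s. with bounded expectation since the walk is in a bounded region). By the OST, E[X_τ] = E[X_0] = 94. Equivalently: E[X_τ] = 180 · P(hit 180 first) + 0 · P(hit 0 first) = 180 · (94/180) = 94.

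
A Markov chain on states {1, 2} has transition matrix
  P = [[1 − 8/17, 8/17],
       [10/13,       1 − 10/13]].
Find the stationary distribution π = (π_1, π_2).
π_1 = 85/137, π_2 = 52/137

Solve πP = π with π_1 + π_2 = 1. From πP = π: π_1 · (1 − 8/17) + π_2 · 10/13 = π_1 ⇒ π_2 · 10/13 = π_1 · 8/17 ⇒ π_2/π_1 = (8/17)/(10/13) = 52/85. Together with π_1 + π_2 = 1:
  π_1 = (10/13)/(8/17 + 10/13) = (10/13)/(274/221) = 85/137,
  π_2 = (8/17)/(8/17 + 10/13) = (8/17)/(274/221) = 52/137.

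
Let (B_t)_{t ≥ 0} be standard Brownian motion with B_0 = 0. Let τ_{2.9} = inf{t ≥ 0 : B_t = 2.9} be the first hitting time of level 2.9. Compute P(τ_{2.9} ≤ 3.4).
P(τ_{2.9} ≤ 3.4) = 2(1 − Φ(2.9/√3.4)) = 2(1 − Φ(1.5727)) ≈ 0.1158

By the reflection principle for standard BM, P(τ_b ≤ t) = 2 · P(B_t ≥ b). Since B_t ~ N(0, t), P(B_t ≥ 2.9) = 1 − Φ(2.9/√t) = 1 − Φ(2.9/√3.4) = 1 − Φ(1.5727) ≈ 0.05789. Doubling: P(τ_{2.9} ≤ 3.4) ≈ 2 · 0.05789 = 0.11578 ≈ 0.1158.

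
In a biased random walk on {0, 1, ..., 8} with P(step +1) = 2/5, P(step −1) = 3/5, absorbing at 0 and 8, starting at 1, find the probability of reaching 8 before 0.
P(hit 8 before 0) = (1 − (3/2)^1) / (1 − (3/2)^8) = 128/6305

Let u_k denote P(reach 8 before 0 | start at k). Boundary: u_0 = 0, u_8 = 1. Recurrence: u_k = 2/5·u_{k+1} + 3/5·u_{k-1} for 1 ≤ k ≤ 7. Try u_k = A + B·r^k with r = q/p = (3/5)/(2/5) = 3/2. Substitution satisfies the recurrence; boundary conditions give:
  u_k = (1 − r^k) / (1 − r^N) = (1 − (3/2)^1) / (1 − (3/2)^8) = 128/6305.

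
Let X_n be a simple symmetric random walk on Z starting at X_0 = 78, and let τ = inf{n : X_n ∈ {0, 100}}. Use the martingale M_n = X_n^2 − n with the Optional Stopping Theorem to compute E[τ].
E[τ] = 1716

M_n = X_n^2 − n is a martingale (since E[X_{n+1}^2 | F_n] = X_n^2 + 1). By OST (τ has finite mean in a bounded region), E[M_τ] = E[M_0] = X_0^2 − 0 = 78^2 = 6084. Also E[M_τ] = E[X_τ^2] − E[τ]. The walk exits at 0 or 100, with P(hit 100 first) = 78/100, so E[X_τ^2] = 100^2 · 78/100 + 0 = 7800. Thus E[τ] = E[X_τ^2] − E[M_τ] = 7800 − 6084 = 1716 = 78(100 − 78) = 1716.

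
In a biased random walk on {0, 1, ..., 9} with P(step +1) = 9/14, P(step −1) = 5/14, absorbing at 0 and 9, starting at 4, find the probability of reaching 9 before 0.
P(hit 9 before 0) = (1 − (5/9)^4) / (1 − (5/9)^9) = 87628716/96366841

Let u_k denote P(reach 9 before 0 | start at k). Boundary: u_0 = 0, u_9 = 1. Recurrence: u_k = 9/14·u_{k+1} + 5/14·u_{k-1} for 1 ≤ k ≤ 8. Try u_k = A + B·r^k with r = q/p = (5/14)/(9/14) = 5/9. Substitution satisfies the recurrence; boundary conditions give:
  u_k = (1 − r^k) / (1 − r^N) = (1 − (5/9)^4) / (1 − (5/9)^9) = 87628716/96366841.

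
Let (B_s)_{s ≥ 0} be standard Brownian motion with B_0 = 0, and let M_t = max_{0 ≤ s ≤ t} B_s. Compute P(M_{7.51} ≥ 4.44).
P(M_{7.51} ≥ 4.44) = 2·P(B_{7.51} ≥ 4.44) = 2(1 − Φ(4.44/√7.51)) ≈ 0.1052

By the reflection principle for Brownian motion, P(M_t ≥ a) = 2 · P(B_t ≥ a) for a ≥ 0. Since B_t ~ N(0, t), P(B_t ≥ 4.44) = 1 − Φ(4.44/√t) = 1 − Φ(4.44/√7.51) = 1 − Φ(1.6202). So
  P(M_{7.51} ≥ 4.44) = 2(1 − Φ(1.6202)) ≈ 0.1052.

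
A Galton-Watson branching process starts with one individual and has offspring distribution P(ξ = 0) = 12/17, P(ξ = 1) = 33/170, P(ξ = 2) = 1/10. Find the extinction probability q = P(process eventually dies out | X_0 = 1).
q = 1

Mean offspring μ = 0·12/17 + 1·33/170 + 2·1/10 = 67/170 ≤ 1. For μ ≤ 1 with offspring not concentrated at 1, the Galton-Watson process goes extinct almost surely, so q = 1.
(Algebraic check: The pgf is f(s) = 12/17 + 33/170·s + 1/10·s². The extinction probability q is the smallest fixed point of f in [0, 1]. Setting s = f(s):
  1/10·s² + (33/170 − 1)·s + 12/17 = 0
  1/10·s² − (12/17 + 1/10)·s + 12/17 = 0
which factors as (s − 1)·(1/10·s − 12/17) = 0, giving roots s = 1 and s = (12/17)/(1/10) = 120/17. Since 120/17 ≥ 1, the smallest root in [0, 1] is s = 1.)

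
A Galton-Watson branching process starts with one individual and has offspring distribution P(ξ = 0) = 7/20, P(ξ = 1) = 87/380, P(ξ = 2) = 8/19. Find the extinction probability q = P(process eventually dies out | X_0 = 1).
q = 133/160

The pgf is f(s) = 7/20 + 87/380·s + 8/19·s². The extinction probability q is the smallest fixed point of f in [0, 1]. Setting s = f(s):
  8/19·s² + (87/380 − 1)·s + 7/20 = 0
  8/19·s² − (7/20 + 8/19)·s + 7/20 = 0
which factors as (s − 1)·(8/19·s − 7/20) = 0, giving roots s = 1 and s = (7/20)/(8/19) = 133/160.
Mean offspring μ = 87/380 + 2·8/19 = 407/380 > 1 (supercritical), so q < 1. The extinction probability is the smaller root: q = (7/20)/(8/19) = 133/160.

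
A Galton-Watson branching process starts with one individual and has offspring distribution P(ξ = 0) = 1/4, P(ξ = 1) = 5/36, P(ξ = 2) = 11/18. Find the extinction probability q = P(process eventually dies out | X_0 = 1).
q = 9/22

The pgf is f(s) = 1/4 + 5/36·s + 11/18·s². The extinction probability q is the smallest fixed point of f in [0, 1]. Setting s = f(s):
  11/18·s² + (5/36 − 1)·s + 1/4 = 0
  11/18·s² − (1/4 + 11/18)·s + 1/4 = 0
which factors as (s − 1)·(11/18·s − 1/4) = 0, giving roots s = 1 and s = (1/4)/(11/18) = 9/22.
Mean offspring μ = 5/36 + 2·11/18 = 49/36 > 1 (supercritical), so q < 1. The extinction probability is the smaller root: q = (1/4)/(11/18) = 9/22.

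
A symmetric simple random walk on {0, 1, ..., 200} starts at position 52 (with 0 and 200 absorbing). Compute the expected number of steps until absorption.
E[τ | X_0 = 52] = 7696

Let v_k = E[τ | X_0 = k]. Boundary: v_0 = v_200 = 0. Recurrence: v_k = 1 + (v_{k-1} + v_{k+1})/2 for 1 ≤ k ≤ 199. The particular solution to v_k − (v_{k-1} + v_{k+1})/2 = 1 is v_k = −k^2. Adding homogeneous solution A + B k and matching boundaries gives v_k = k (200 − k). Substituting k = 52: v_52 = 52 · 148 = 7696.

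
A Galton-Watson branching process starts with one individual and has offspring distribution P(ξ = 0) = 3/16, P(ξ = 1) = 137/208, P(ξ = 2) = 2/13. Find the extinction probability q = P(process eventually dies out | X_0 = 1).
q = 1

Mean offspring μ = 0·3/16 + 1·137/208 + 2·2/13 = 201/208 ≤ 1. For μ ≤ 1 with offspring not concentrated at 1, the Galton-Watson process goes extinct almost surely, so q = 1.
(Algebraic check: The pgf is f(s) = 3/16 + 137/208·s + 2/13·s². The extinction probability q is the smallest fixed point of f in [0, 1]. Setting s = f(s):
  2/13·s² + (137/208 − 1)·s + 3/16 = 0
  2/13·s² − (3/16 + 2/13)·s + 3/16 = 0
which factors as (s − 1)·(2/13·s − 3/16) = 0, giving roots s = 1 and s = (3/16)/(2/13) = 39/32. Since 39/32 ≥ 1, the smallest root in [0, 1] is s = 1.)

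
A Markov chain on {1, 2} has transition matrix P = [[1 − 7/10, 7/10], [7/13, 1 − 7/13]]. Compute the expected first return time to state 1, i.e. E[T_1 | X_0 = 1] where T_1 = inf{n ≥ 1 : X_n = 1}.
E[T_1 | X_0 = 1] = 1/π_1 = 23/10

For an irreducible recurrent Markov chain with stationary distribution π, E[T_i | X_0 = i] = 1/π_i (Kac's formula). Here π_1 = (7/13)/(7/10 + 7/13) = (7/13)/(161/130) = 10/23, so E[T_1 | X_0 = 1] = 1/π_1 = (7/10 + 7/13)/(7/13) = (161/130)/(7/13) = 23/10.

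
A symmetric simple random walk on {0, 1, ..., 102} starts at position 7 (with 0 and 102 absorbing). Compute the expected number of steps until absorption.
E[τ | X_0 = 7] = 665

Let v_k = E[τ | X_0 = k]. Boundary: v_0 = v_102 = 0. Recurrence: v_k = 1 + (v_{k-1} + v_{k+1})/2 for 1 ≤ k ≤ 101. The particular solution to v_k − (v_{k-1} + v_{k+1})/2 = 1 is v_k = −k^2. Adding homogeneous solution A + B k and matching boundaries gives v_k = k (102 − k). Substituting k = 7: v_7 = 7 · 95 = 665.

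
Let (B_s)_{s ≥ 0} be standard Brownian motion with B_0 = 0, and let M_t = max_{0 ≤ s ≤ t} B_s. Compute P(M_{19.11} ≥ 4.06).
P(M_{19.11} ≥ 4.06) = 2·P(B_{19.11} ≥ 4.06) = 2(1 − Φ(4.06/√19.11)) ≈ 0.3530

By the reflection principle for Brownian motion, P(M_t ≥ a) = 2 · P(B_t ≥ a) for a ≥ 0. Since B_t ~ N(0, t), P(B_t ≥ 4.06) = 1 − Φ(4.06/√t) = 1 − Φ(4.06/√19.11) = 1 − Φ(0.9287). So
  P(M_{19.11} ≥ 4.06) = 2(1 − Φ(0.9287)) ≈ 0.3530.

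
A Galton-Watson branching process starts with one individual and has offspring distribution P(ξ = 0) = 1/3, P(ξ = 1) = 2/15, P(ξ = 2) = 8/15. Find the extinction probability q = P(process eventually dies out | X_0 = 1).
q = 5/8

The pgf is f(s) = 1/3 + 2/15·s + 8/15·s². The extinction probability q is the smallest fixed point of f in [0, 1]. Setting s = f(s):
  8/15·s² + (2/15 − 1)·s + 1/3 = 0
  8/15·s² − (1/3 + 8/15)·s + 1/3 = 0
which factors as (s − 1)·(8/15·s − 1/3) = 0, giving roots s = 1 and s = (1/3)/(8/15) = 5/8.
Mean offspring μ = 2/15 + 2·8/15 = 6/5 > 1 (supercritical), so q < 1. The extinction probability is the smaller root: q = (1/3)/(8/15) = 5/8.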